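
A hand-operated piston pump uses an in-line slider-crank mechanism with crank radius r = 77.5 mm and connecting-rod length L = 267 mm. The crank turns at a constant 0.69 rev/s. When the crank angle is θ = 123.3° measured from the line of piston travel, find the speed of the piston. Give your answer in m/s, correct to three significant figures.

0.235

ω = 2π·0.69 = 4.335 rad/s
For an in-line slider-crank, x = r cosθ + √(L² − r² sin²θ), so v = −rω sinθ·[1 + r cosθ/√(L² − r² sin²θ)].
With r = 0.0775 m, L = 0.267 m, θ = 123.3°: √(L² − r² sin²θ) = 0.25902 m.
v = −0.0775·4.335·0.83581·[1 + 0.0775·-0.54902/0.25902] = -0.2347 m/s.
|v| = 0.2347 m/s.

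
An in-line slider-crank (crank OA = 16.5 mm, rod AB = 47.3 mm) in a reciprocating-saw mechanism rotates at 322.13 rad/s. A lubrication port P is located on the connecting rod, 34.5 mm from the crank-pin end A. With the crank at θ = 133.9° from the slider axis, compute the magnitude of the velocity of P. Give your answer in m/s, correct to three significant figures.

3.29

ω = 322.1 rad/s.  Crank-pin speed |V_A| = rω = 5.3151 m/s, perpendicular to OA.
Rod angle: sinφ = −(r/L) sinθ ⇒ φ = -14.558°; ω_rod = −rω cosθ/√(L²−r²sin²θ) = +80.503 rad/s.
V_P = V_A + ω_rod × AP, with AP = 0.0345 m along the rod.
Components: V_Px = −rω sinθ − a·ω_rod·sinφ = -3.1317 m/s;  V_Py = rω cosθ + a·ω_rod·cosφ = -0.99735 m/s.
|V_P| = √(V_Px² + V_Py²) = 3.2867 m/s.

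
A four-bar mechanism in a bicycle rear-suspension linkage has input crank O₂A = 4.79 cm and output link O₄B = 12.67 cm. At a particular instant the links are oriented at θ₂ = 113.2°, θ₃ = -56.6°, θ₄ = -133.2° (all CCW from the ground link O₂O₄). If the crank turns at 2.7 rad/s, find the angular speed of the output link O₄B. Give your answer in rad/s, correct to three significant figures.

0.186

ω₂ = 2.7 rad/s
Differentiating the loop-closure r₂e^{iθ₂}+r₃e^{iθ₃}=r₁+r₄e^{iθ₄} gives r₂ω₂e^{iθ₂}+r₃ω₃e^{iθ₃}=r₄ω₄e^{iθ₄}.
Eliminating the other unknown: ω₄ = r₂ω₂ sin(θ₂−θ₃) / [r₄ sin(θ₄−θ₃)].
Numerator sine = +0.17708; denominator sine = -0.97278.
Result = 0.0479·2.7·(+0.17708) / (0.1267·(-0.97278)) = -0.18582 rad/s; magnitude 0.18582 rad/s.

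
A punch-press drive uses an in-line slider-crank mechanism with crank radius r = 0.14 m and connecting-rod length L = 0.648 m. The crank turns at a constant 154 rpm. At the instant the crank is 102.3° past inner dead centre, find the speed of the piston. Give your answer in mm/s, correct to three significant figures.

ω = 2π·154/60 = 16.13 rad/s
For an in-line slider-crank, x = r cosθ + √(L² − r² sin²θ), so v = −rω sinθ·[1 + r cosθ/√(L² − r² sin²θ)].
With r = 0.14 m, L = 0.648 m, θ = 102.3°: √(L² − r² sin²θ) = 0.6334 m.
v = −0.14·16.13·0.97705·[1 + 0.14·-0.21303/0.6334] = -2.1021 m/s.
|v| = 2.1021 m/s = 2102.1 mm/s.

2100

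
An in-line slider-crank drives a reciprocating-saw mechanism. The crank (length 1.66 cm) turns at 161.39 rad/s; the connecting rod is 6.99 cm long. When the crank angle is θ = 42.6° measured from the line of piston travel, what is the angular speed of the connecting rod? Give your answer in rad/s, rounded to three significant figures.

28.6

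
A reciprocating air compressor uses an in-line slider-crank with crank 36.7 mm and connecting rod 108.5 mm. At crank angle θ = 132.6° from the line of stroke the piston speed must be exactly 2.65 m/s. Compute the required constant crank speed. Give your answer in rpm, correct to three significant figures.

1230

For an in-line slider-crank, |v_piston| = rω|sinθ|·[1 + r cosθ/√(L² − r² sin²θ)].
With r = 0.0367 m, L = 0.1085 m, θ = 132.6°: the bracketed kinematic factor |dx/dθ| = 0.020629 m.
ω = v/|dx/dθ| = 2.65/0.020629 = 128.46 rad/s.
N = 60ω/(2π) = 1226.7 rpm.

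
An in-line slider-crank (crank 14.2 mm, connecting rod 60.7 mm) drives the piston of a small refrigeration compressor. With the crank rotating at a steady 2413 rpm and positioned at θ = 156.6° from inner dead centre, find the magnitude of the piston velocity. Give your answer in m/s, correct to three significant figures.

1.12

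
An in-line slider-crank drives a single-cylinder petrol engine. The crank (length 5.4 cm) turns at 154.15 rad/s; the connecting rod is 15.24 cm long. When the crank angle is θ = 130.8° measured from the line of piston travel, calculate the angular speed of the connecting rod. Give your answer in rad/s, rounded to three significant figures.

ω = 154.2 rad/s
The rod makes angle φ with the slider axis where L sinφ = r sinθ; differentiating, L cosφ·φ̇ = r ω cosθ.
L cosφ = √(L² − r² sin²θ) = 0.14682 m.
|ω_rod| = r ω |cosθ| / √(L² − r² sin²θ) = 0.054·154.2·0.65342/0.14682 = 37.047 rad/s.

37.0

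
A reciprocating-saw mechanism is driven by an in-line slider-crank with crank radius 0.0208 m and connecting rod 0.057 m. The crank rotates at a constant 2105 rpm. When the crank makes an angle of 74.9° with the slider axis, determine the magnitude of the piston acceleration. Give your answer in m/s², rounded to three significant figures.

ω = 2π·2105/60 = 220.4 rad/s
x(θ) = r cosθ + √(L² − r² sin²θ); with ω constant, a = ω²·d²x/dθ².
d²x/dθ² = −r cosθ − r²(cos2θ)/√u − r⁴ sin²2θ/(4u^{3/2}),  u = L² − r² sin²θ = 0.00284572 m².
Substituting r = 0.0208 m, L = 0.057 m, θ = 74.9°: d²x/dθ² = +0.0015129 m.
a = ω²·d²x/dθ² = (220.4)²·(+0.0015129) = +73.516 m/s²;  |a| = 73.516 m/s².

73.5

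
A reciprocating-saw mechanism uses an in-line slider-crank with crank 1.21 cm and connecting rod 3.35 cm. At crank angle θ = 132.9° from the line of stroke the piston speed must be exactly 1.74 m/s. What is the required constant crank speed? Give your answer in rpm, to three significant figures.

For an in-line slider-crank, |v_piston| = rω|sinθ|·[1 + r cosθ/√(L² − r² sin²θ)].
With r = 0.0121 m, L = 0.0335 m, θ = 132.9°: the bracketed kinematic factor |dx/dθ| = 0.0066039 m.
ω = v/|dx/dθ| = 1.74/0.0066039 = 263.48 rad/s.
N = 60ω/(2π) = 2516.1 rpm.

2520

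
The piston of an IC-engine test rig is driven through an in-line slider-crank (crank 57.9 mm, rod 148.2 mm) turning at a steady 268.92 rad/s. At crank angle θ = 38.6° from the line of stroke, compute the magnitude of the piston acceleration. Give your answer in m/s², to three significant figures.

ω = 268.9 rad/s
x(θ) = r cosθ + √(L² − r² sin²θ); with ω constant, a = ω²·d²x/dθ².
d²x/dθ² = −r cosθ − r²(cos2θ)/√u − r⁴ sin²2θ/(4u^{3/2}),  u = L² − r² sin²θ = 0.0206584 m².
Substituting r = 0.0579 m, L = 0.1482 m, θ = 38.6°: d²x/dθ² = -0.051317 m.
a = ω²·d²x/dθ² = (268.9)²·(-0.051317) = -3711.2 m/s²;  |a| = 3711.2 m/s².

3710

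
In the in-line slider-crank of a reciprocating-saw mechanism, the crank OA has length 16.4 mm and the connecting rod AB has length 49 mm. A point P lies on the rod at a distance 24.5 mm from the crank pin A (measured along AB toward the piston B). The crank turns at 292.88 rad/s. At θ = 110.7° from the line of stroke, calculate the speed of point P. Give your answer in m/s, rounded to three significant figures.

ω = 292.9 rad/s.  Crank-pin speed |V_A| = rω = 4.8032 m/s, perpendicular to OA.
Rod angle: sinφ = −(r/L) sinθ ⇒ φ = -18.245°; ω_rod = −rω cosθ/√(L²−r²sin²θ) = +36.484 rad/s.
V_P = V_A + ω_rod × AP, with AP = 0.0245 m along the rod.
Components: V_Px = −rω sinθ − a·ω_rod·sinφ = -4.2133 m/s;  V_Py = rω cosθ + a·ω_rod·cosφ = -0.84891 m/s.
|V_P| = √(V_Px² + V_Py²) = 4.298 m/s.

4.30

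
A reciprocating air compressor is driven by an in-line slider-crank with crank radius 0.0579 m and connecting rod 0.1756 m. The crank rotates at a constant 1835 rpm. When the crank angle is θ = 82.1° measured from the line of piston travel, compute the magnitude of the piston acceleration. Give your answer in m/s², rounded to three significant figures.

422

ω = 2π·1835/60 = 192.2 rad/s
x(θ) = r cosθ + √(L² − r² sin²θ); with ω constant, a = ω²·d²x/dθ².
d²x/dθ² = −r cosθ − r²(cos2θ)/√u − r⁴ sin²2θ/(4u^{3/2}),  u = L² − r² sin²θ = 0.0275463 m².
Substituting r = 0.0579 m, L = 0.1756 m, θ = 82.1°: d²x/dθ² = +0.011432 m.
a = ω²·d²x/dθ² = (192.2)²·(+0.011432) = +422.14 m/s²;  |a| = 422.14 m/s².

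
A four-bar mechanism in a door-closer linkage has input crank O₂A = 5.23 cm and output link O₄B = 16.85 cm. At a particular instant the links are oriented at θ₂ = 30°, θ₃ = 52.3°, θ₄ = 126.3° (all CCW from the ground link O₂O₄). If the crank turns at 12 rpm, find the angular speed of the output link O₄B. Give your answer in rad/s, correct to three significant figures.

0.154

ω₂ = 1.257 rad/s (from 12 rpm).
Differentiating the loop-closure r₂e^{iθ₂}+r₃e^{iθ₃}=r₁+r₄e^{iθ₄} gives r₂ω₂e^{iθ₂}+r₃ω₃e^{iθ₃}=r₄ω₄e^{iθ₄}.
Eliminating the other unknown: ω₄ = r₂ω₂ sin(θ₂−θ₃) / [r₄ sin(θ₄−θ₃)].
Numerator sine = -0.37946; denominator sine = +0.96126.
Result = 0.0523·1.257·(-0.37946) / (0.1685·(+0.96126)) = -0.15397 rad/s; magnitude 0.15397 rad/s.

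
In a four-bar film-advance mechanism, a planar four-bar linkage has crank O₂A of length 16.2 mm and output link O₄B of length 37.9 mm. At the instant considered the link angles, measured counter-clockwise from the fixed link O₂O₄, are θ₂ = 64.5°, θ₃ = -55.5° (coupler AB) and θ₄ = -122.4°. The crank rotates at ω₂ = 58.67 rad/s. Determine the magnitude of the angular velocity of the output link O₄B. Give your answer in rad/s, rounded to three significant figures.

ω₂ = 58.67 rad/s
Differentiating the loop-closure r₂e^{iθ₂}+r₃e^{iθ₃}=r₁+r₄e^{iθ₄} gives r₂ω₂e^{iθ₂}+r₃ω₃e^{iθ₃}=r₄ω₄e^{iθ₄}.
Eliminating the other unknown: ω₄ = r₂ω₂ sin(θ₂−θ₃) / [r₄ sin(θ₄−θ₃)].
Numerator sine = +0.86603; denominator sine = -0.91982.
Result = 0.0162·58.67·(+0.86603) / (0.0379·(-0.91982)) = -23.611 rad/s; magnitude 23.611 rad/s.

23.6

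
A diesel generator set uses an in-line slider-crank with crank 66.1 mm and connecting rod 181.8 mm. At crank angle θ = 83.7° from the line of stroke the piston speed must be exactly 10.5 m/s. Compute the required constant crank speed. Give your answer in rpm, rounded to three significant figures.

For an in-line slider-crank, |v_piston| = rω|sinθ|·[1 + r cosθ/√(L² − r² sin²θ)].
With r = 0.0661 m, L = 0.1818 m, θ = 83.7°: the bracketed kinematic factor |dx/dθ| = 0.068512 m.
ω = v/|dx/dθ| = 10.5/0.068512 = 153.26 rad/s.
N = 60ω/(2π) = 1463.5 rpm.

1460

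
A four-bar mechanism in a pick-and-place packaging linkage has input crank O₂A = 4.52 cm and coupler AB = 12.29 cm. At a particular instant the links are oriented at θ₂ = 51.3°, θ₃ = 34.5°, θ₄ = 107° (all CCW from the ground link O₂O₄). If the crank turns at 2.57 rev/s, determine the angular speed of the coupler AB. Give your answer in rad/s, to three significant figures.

5.14

ω₂ = 16.15 rad/s (from 2.57 rev/s).
Differentiating the loop-closure r₂e^{iθ₂}+r₃e^{iθ₃}=r₁+r₄e^{iθ₄} gives r₂ω₂e^{iθ₂}+r₃ω₃e^{iθ₃}=r₄ω₄e^{iθ₄}.
Eliminating the other unknown: ω₃ = r₂ω₂ sin(θ₄−θ₂) / [r₃ sin(θ₃−θ₄)].
Numerator sine = +0.82610; denominator sine = -0.95372.
Result = 0.0452·16.15·(+0.82610) / (0.1229·(-0.95372)) = -5.1441 rad/s; magnitude 5.1441 rad/s.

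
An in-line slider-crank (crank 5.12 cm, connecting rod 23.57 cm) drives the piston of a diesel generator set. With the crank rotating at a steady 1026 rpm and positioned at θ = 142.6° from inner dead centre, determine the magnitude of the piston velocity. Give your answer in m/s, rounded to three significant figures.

ω = 2π·1026/60 = 107.4 rad/s
For an in-line slider-crank, x = r cosθ + √(L² − r² sin²θ), so v = −rω sinθ·[1 + r cosθ/√(L² − r² sin²θ)].
With r = 0.0512 m, L = 0.2357 m, θ = 142.6°: √(L² − r² sin²θ) = 0.23364 m.
v = −0.0512·107.4·0.60738·[1 + 0.0512·-0.79441/0.23364] = -2.7595 m/s.
|v| = 2.7595 m/s.

2.76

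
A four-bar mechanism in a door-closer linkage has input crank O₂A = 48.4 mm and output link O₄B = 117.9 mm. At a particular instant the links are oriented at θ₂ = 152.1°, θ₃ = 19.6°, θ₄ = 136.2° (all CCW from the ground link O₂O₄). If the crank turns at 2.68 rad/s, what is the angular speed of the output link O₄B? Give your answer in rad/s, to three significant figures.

0.907

ω₂ = 2.68 rad/s
Differentiating the loop-closure r₂e^{iθ₂}+r₃e^{iθ₃}=r₁+r₄e^{iθ₄} gives r₂ω₂e^{iθ₂}+r₃ω₃e^{iθ₃}=r₄ω₄e^{iθ₄}.
Eliminating the other unknown: ω₄ = r₂ω₂ sin(θ₂−θ₃) / [r₄ sin(θ₄−θ₃)].
Numerator sine = +0.73728; denominator sine = +0.89415.
Result = 0.0484·2.68·(+0.73728) / (0.1179·(+0.89415)) = +0.90716 rad/s; magnitude 0.90716 rad/s.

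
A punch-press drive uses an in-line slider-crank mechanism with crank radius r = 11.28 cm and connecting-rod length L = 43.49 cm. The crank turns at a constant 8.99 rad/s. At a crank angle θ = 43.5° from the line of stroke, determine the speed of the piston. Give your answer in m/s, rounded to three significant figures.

ω = 8.99 rad/s
For an in-line slider-crank, x = r cosθ + √(L² − r² sin²θ), so v = −rω sinθ·[1 + r cosθ/√(L² − r² sin²θ)].
With r = 0.1128 m, L = 0.4349 m, θ = 43.5°: √(L² − r² sin²θ) = 0.42791 m.
v = −0.1128·8.99·0.68835·[1 + 0.1128·0.72537/0.42791] = -0.83152 m/s.
|v| = 0.83152 m/s.

0.832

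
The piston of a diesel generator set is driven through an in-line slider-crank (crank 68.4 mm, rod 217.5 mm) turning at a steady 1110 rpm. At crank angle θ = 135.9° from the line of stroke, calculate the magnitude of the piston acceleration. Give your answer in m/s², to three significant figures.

ω = 2π·1110/60 = 116.2 rad/s
x(θ) = r cosθ + √(L² − r² sin²θ); with ω constant, a = ω²·d²x/dθ².
d²x/dθ² = −r cosθ − r²(cos2θ)/√u − r⁴ sin²2θ/(4u^{3/2}),  u = L² − r² sin²θ = 0.0450404 m².
Substituting r = 0.0684 m, L = 0.2175 m, θ = 135.9°: d²x/dθ² = +0.047855 m.
a = ω²·d²x/dθ² = (116.2)²·(+0.047855) = +646.6 m/s²;  |a| = 646.6 m/s².

647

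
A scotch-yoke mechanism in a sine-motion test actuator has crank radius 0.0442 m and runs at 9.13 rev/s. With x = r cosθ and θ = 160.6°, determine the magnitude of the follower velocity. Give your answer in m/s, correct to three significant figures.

ω = 57.37 rad/s (from 9.13 rev/s).
x = r cosθ ⇒ ẋ = −rω sinθ.
|v| = rω|sinθ| = 0.0442·57.37·|sin 160.6°| = 0.84221 m/s.

0.842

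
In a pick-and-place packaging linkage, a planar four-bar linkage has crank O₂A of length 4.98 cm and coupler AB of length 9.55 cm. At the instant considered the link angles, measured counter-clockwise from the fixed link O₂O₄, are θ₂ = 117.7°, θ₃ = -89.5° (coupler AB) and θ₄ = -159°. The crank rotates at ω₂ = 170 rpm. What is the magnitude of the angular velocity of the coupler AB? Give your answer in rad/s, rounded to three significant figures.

ω₂ = 17.8 rad/s (from 170 rpm).
Differentiating the loop-closure r₂e^{iθ₂}+r₃e^{iθ₃}=r₁+r₄e^{iθ₄} gives r₂ω₂e^{iθ₂}+r₃ω₃e^{iθ₃}=r₄ω₄e^{iθ₄}.
Eliminating the other unknown: ω₃ = r₂ω₂ sin(θ₄−θ₂) / [r₃ sin(θ₃−θ₄)].
Numerator sine = +0.99317; denominator sine = +0.93667.
Result = 0.0498·17.8·(+0.99317) / (0.0955·(+0.93667)) = +9.8433 rad/s; magnitude 9.8433 rad/s.

9.84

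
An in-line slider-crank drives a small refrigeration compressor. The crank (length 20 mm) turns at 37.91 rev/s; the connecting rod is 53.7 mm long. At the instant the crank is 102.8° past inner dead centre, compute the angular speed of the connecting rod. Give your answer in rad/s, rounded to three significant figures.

21.1

ω = 238.2 rad/s (converted from 37.91 rev/s).
The rod makes angle φ with the slider axis where L sinφ = r sinθ; differentiating, L cosφ·φ̇ = r ω cosθ.
L cosφ = √(L² − r² sin²θ) = 0.050033 m.
|ω_rod| = r ω |cosθ| / √(L² − r² sin²θ) = 0.02·238.2·0.22155/0.050033 = 21.095 rad/s.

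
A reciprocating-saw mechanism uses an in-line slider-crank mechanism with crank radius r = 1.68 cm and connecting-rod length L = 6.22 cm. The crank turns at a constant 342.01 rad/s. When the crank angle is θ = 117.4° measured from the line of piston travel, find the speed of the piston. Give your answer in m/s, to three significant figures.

4.45

ω = 342 rad/s
For an in-line slider-crank, x = r cosθ + √(L² − r² sin²θ), so v = −rω sinθ·[1 + r cosθ/√(L² − r² sin²θ)].
With r = 0.0168 m, L = 0.0622 m, θ = 117.4°: √(L² − r² sin²θ) = 0.060385 m.
v = −0.0168·342·0.88782·[1 + 0.0168·-0.46020/0.060385] = -4.4481 m/s.
|v| = 4.4481 m/s.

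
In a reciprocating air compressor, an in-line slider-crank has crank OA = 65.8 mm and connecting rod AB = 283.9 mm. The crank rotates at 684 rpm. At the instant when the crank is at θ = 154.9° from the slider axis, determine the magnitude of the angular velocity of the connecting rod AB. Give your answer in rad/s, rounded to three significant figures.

ω = 71.63 rad/s (converted from 684 rpm).
The rod makes angle φ with the slider axis where L sinφ = r sinθ; differentiating, L cosφ·φ̇ = r ω cosθ.
L cosφ = √(L² − r² sin²θ) = 0.28252 m.
|ω_rod| = r ω |cosθ| / √(L² − r² sin²θ) = 0.0658·71.63·0.90557/0.28252 = 15.107 rad/s.

15.1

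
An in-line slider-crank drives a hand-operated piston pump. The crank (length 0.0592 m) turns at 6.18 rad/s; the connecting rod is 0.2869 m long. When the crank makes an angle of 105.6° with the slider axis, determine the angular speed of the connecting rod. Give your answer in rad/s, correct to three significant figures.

0.350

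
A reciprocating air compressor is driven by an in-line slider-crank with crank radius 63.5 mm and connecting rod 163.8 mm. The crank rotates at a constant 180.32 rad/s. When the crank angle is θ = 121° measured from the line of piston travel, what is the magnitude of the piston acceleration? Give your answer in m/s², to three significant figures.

ω = 180.3 rad/s
x(θ) = r cosθ + √(L² − r² sin²θ); with ω constant, a = ω²·d²x/dθ².
d²x/dθ² = −r cosθ − r²(cos2θ)/√u − r⁴ sin²2θ/(4u^{3/2}),  u = L² − r² sin²θ = 0.0238678 m².
Substituting r = 0.0635 m, L = 0.1638 m, θ = 121°: d²x/dθ² = +0.044099 m.
a = ω²·d²x/dθ² = (180.3)²·(+0.044099) = +1433.9 m/s²;  |a| = 1433.9 m/s².

1430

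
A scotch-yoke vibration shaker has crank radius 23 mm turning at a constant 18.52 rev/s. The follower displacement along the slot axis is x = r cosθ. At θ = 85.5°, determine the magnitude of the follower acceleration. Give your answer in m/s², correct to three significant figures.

24.4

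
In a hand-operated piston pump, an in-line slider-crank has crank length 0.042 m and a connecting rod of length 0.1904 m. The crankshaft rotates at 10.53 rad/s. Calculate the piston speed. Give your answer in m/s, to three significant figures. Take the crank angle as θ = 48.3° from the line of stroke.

ω = 10.53 rad/s
For an in-line slider-crank, x = r cosθ + √(L² − r² sin²θ), so v = −rω sinθ·[1 + r cosθ/√(L² − r² sin²θ)].
With r = 0.042 m, L = 0.1904 m, θ = 48.3°: √(L² − r² sin²θ) = 0.1878 m.
v = −0.042·10.53·0.74664·[1 + 0.042·0.66523/0.1878] = -0.37933 m/s.
|v| = 0.37933 m/s.

0.379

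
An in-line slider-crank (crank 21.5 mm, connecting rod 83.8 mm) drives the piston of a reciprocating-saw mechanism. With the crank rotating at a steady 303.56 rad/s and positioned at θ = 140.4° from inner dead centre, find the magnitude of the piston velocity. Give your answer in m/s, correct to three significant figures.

3.33

ω = 303.6 rad/s
For an in-line slider-crank, x = r cosθ + √(L² − r² sin²θ), so v = −rω sinθ·[1 + r cosθ/√(L² − r² sin²θ)].
With r = 0.0215 m, L = 0.0838 m, θ = 140.4°: √(L² − r² sin²θ) = 0.082672 m.
v = −0.0215·303.6·0.63742·[1 + 0.0215·-0.77051/0.082672] = -3.3265 m/s.
|v| = 3.3265 m/s.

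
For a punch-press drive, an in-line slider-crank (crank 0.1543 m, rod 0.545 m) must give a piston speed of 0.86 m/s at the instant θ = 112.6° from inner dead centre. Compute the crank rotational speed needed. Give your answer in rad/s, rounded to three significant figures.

For an in-line slider-crank, |v_piston| = rω|sinθ|·[1 + r cosθ/√(L² − r² sin²θ)].
With r = 0.1543 m, L = 0.545 m, θ = 112.6°: the bracketed kinematic factor |dx/dθ| = 0.12639 m.
ω = v/|dx/dθ| = 0.86/0.12639 = 6.8041 rad/s.

6.80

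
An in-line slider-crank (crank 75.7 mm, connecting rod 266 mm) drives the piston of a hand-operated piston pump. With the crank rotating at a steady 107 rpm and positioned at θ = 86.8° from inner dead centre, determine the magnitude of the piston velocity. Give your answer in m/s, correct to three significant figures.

0.861

ω = 2π·107/60 = 11.21 rad/s
For an in-line slider-crank, x = r cosθ + √(L² − r² sin²θ), so v = −rω sinθ·[1 + r cosθ/√(L² − r² sin²θ)].
With r = 0.0757 m, L = 0.266 m, θ = 86.8°: √(L² − r² sin²θ) = 0.25504 m.
v = −0.0757·11.21·0.99844·[1 + 0.0757·0.05582/0.25504] = -0.86093 m/s.
|v| = 0.86093 m/s.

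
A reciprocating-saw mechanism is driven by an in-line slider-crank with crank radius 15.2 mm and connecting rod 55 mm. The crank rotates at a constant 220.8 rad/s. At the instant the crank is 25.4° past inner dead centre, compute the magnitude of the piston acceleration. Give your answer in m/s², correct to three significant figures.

ω = 220.8 rad/s
x(θ) = r cosθ + √(L² − r² sin²θ); with ω constant, a = ω²·d²x/dθ².
d²x/dθ² = −r cosθ − r²(cos2θ)/√u − r⁴ sin²2θ/(4u^{3/2}),  u = L² − r² sin²θ = 0.00298249 m².
Substituting r = 0.0152 m, L = 0.055 m, θ = 25.4°: d²x/dθ² = -0.016454 m.
a = ω²·d²x/dθ² = (220.8)²·(-0.016454) = -802.16 m/s²;  |a| = 802.16 m/s².

802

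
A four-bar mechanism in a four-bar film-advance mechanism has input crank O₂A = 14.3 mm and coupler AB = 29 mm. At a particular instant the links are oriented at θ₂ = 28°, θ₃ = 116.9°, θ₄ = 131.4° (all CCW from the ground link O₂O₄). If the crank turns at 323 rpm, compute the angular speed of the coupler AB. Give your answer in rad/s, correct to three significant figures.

ω₂ = 33.82 rad/s (from 323 rpm).
Differentiating the loop-closure r₂e^{iθ₂}+r₃e^{iθ₃}=r₁+r₄e^{iθ₄} gives r₂ω₂e^{iθ₂}+r₃ω₃e^{iθ₃}=r₄ω₄e^{iθ₄}.
Eliminating the other unknown: ω₃ = r₂ω₂ sin(θ₄−θ₂) / [r₃ sin(θ₃−θ₄)].
Numerator sine = +0.97278; denominator sine = -0.25038.
Result = 0.0143·33.82·(+0.97278) / (0.029·(-0.25038)) = -64.801 rad/s; magnitude 64.801 rad/s.

64.8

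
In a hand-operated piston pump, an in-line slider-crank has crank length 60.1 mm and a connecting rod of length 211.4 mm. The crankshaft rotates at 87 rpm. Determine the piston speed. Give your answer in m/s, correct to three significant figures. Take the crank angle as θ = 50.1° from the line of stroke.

ω = 2π·87/60 = 9.111 rad/s
For an in-line slider-crank, x = r cosθ + √(L² − r² sin²θ), so v = −rω sinθ·[1 + r cosθ/√(L² − r² sin²θ)].
With r = 0.0601 m, L = 0.2114 m, θ = 50.1°: √(L² − r² sin²θ) = 0.20631 m.
v = −0.0601·9.111·0.76717·[1 + 0.0601·0.64145/0.20631] = -0.49855 m/s.
|v| = 0.49855 m/s.

0.499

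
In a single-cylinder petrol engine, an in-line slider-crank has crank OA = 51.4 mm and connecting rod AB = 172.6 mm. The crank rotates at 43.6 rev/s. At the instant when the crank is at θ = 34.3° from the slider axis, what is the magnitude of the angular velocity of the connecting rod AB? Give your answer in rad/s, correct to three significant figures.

68.4

ω = 273.9 rad/s (converted from 43.6 rev/s).
The rod makes angle φ with the slider axis where L sinφ = r sinθ; differentiating, L cosφ·φ̇ = r ω cosθ.
L cosφ = √(L² − r² sin²θ) = 0.17015 m.
|ω_rod| = r ω |cosθ| / √(L² − r² sin²θ) = 0.0514·273.9·0.82610/0.17015 = 68.363 rad/s.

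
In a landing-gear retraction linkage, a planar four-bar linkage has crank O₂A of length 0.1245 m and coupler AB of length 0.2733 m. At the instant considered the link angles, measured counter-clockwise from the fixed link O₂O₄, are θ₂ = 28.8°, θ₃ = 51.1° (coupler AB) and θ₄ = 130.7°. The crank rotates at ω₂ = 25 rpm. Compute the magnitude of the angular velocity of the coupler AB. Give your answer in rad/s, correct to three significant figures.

ω₂ = 2.618 rad/s (from 25 rpm).
Differentiating the loop-closure r₂e^{iθ₂}+r₃e^{iθ₃}=r₁+r₄e^{iθ₄} gives r₂ω₂e^{iθ₂}+r₃ω₃e^{iθ₃}=r₄ω₄e^{iθ₄}.
Eliminating the other unknown: ω₃ = r₂ω₂ sin(θ₄−θ₂) / [r₃ sin(θ₃−θ₄)].
Numerator sine = +0.97851; denominator sine = -0.98357.
Result = 0.1245·2.618·(+0.97851) / (0.2733·(-0.98357)) = -1.1865 rad/s; magnitude 1.1865 rad/s.

1.19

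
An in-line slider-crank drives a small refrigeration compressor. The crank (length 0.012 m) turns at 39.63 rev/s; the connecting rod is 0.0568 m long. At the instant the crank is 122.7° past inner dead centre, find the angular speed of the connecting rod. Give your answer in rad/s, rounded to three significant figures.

28.9

ω = 249 rad/s (converted from 39.63 rev/s).
The rod makes angle φ with the slider axis where L sinφ = r sinθ; differentiating, L cosφ·φ̇ = r ω cosθ.
L cosφ = √(L² − r² sin²θ) = 0.055895 m.
|ω_rod| = r ω |cosθ| / √(L² − r² sin²θ) = 0.012·249·0.54024/0.055895 = 28.88 rad/s.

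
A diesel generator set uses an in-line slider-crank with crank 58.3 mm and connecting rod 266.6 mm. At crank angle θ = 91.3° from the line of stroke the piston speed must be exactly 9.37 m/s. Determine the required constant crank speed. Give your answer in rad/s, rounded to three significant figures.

162

For an in-line slider-crank, |v_piston| = rω|sinθ|·[1 + r cosθ/√(L² − r² sin²θ)].
With r = 0.0583 m, L = 0.2666 m, θ = 91.3°: the bracketed kinematic factor |dx/dθ| = 0.057989 m.
ω = v/|dx/dθ| = 9.37/0.057989 = 161.58 rad/s.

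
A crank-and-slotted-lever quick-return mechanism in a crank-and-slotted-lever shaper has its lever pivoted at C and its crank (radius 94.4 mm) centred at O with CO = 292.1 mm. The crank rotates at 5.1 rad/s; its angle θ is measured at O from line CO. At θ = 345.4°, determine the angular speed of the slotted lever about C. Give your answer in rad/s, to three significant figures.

ω = 5.1 rad/s
Crank pin A relative to C: A = (d + r cosθ, r sinθ); lever angle φ = atan2(r sinθ, d + r cosθ).
Differentiating tanφ: φ̇ = rω(d cosθ + r)/(d² + r² + 2dr cosθ).
d² + r² + 2dr cosθ = |CA|² = 0.147601 m²;  d cosθ + r = +0.37707 m.
|ω_lever| = |0.0944·5.1·+0.37707| / 0.147601 = 1.2299 rad/s.

1.23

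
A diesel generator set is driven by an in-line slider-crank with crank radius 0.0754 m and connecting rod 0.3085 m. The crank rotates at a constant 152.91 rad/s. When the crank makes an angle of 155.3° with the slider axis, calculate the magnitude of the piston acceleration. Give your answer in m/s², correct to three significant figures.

1320

ω = 152.9 rad/s
x(θ) = r cosθ + √(L² − r² sin²θ); with ω constant, a = ω²·d²x/dθ².
d²x/dθ² = −r cosθ − r²(cos2θ)/√u − r⁴ sin²2θ/(4u^{3/2}),  u = L² − r² sin²θ = 0.0941795 m².
Substituting r = 0.0754 m, L = 0.3085 m, θ = 155.3°: d²x/dθ² = +0.056285 m.
a = ω²·d²x/dθ² = (152.9)²·(+0.056285) = +1316 m/s²;  |a| = 1316 m/s².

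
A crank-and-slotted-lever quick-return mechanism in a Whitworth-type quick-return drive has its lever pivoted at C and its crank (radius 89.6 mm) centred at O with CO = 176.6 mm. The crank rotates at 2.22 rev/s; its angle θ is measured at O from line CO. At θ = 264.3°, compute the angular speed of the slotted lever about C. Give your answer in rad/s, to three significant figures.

2.50

ω = 13.95 rad/s (from 2.22 rev/s).
Crank pin A relative to C: A = (d + r cosθ, r sinθ); lever angle φ = atan2(r sinθ, d + r cosθ).
Differentiating tanφ: φ̇ = rω(d cosθ + r)/(d² + r² + 2dr cosθ).
d² + r² + 2dr cosθ = |CA|² = 0.0360726 m²;  d cosθ + r = +0.07206 m.
|ω_lever| = |0.0896·13.95·+0.07206| / 0.0360726 = 2.4967 rad/s.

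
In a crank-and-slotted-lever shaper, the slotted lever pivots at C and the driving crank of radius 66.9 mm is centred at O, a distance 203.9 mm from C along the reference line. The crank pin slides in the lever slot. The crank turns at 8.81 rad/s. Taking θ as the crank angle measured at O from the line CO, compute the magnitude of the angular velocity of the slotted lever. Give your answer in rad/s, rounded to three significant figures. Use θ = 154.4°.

3.21

ω = 8.81 rad/s
Crank pin A relative to C: A = (d + r cosθ, r sinθ); lever angle φ = atan2(r sinθ, d + r cosθ).
Differentiating tanφ: φ̇ = rω(d cosθ + r)/(d² + r² + 2dr cosθ).
d² + r² + 2dr cosθ = |CA|² = 0.0214472 m²;  d cosθ + r = -0.11698 m.
|ω_lever| = |0.0669·8.81·-0.11698| / 0.0214472 = 3.2148 rad/s.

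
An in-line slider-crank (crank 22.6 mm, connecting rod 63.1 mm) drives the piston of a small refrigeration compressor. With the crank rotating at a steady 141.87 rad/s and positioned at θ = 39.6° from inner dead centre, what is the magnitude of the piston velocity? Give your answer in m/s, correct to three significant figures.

2.62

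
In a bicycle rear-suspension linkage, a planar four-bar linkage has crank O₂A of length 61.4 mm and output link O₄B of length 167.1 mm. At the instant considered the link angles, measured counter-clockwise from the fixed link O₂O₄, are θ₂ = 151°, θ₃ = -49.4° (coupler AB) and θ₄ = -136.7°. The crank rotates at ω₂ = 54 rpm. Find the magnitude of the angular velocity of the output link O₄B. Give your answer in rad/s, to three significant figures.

ω₂ = 5.655 rad/s (from 54 rpm).
Differentiating the loop-closure r₂e^{iθ₂}+r₃e^{iθ₃}=r₁+r₄e^{iθ₄} gives r₂ω₂e^{iθ₂}+r₃ω₃e^{iθ₃}=r₄ω₄e^{iθ₄}.
Eliminating the other unknown: ω₄ = r₂ω₂ sin(θ₂−θ₃) / [r₄ sin(θ₄−θ₃)].
Numerator sine = -0.34857; denominator sine = -0.99889.
Result = 0.0614·5.655·(-0.34857) / (0.1671·(-0.99889)) = +0.72509 rad/s; magnitude 0.72509 rad/s.

0.725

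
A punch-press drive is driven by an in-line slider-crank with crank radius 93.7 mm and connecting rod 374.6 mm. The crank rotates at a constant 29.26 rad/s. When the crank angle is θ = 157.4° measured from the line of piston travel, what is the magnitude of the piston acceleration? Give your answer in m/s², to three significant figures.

ω = 29.26 rad/s
x(θ) = r cosθ + √(L² − r² sin²θ); with ω constant, a = ω²·d²x/dθ².
d²x/dθ² = −r cosθ − r²(cos2θ)/√u − r⁴ sin²2θ/(4u^{3/2}),  u = L² − r² sin²θ = 0.139029 m².
Substituting r = 0.0937 m, L = 0.3746 m, θ = 157.4°: d²x/dθ² = +0.069726 m.
a = ω²·d²x/dθ² = (29.26)²·(+0.069726) = +59.696 m/s²;  |a| = 59.696 m/s².

59.7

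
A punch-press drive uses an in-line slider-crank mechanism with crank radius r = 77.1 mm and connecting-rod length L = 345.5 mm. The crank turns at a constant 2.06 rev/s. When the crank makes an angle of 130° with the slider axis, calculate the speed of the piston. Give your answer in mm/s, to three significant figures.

653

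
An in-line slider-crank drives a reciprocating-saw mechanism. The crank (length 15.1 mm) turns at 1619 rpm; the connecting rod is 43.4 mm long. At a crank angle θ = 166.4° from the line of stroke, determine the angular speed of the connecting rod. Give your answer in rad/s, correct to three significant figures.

ω = 169.5 rad/s (converted from 1619 rpm).
The rod makes angle φ with the slider axis where L sinφ = r sinθ; differentiating, L cosφ·φ̇ = r ω cosθ.
L cosφ = √(L² − r² sin²θ) = 0.043255 m.
|ω_rod| = r ω |cosθ| / √(L² − r² sin²θ) = 0.0151·169.5·0.97196/0.043255 = 57.527 rad/s.

57.5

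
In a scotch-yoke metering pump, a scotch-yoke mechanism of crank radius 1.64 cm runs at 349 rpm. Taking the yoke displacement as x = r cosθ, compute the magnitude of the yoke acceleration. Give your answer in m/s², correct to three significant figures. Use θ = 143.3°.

ω = 36.55 rad/s (from 349 rpm).
x = r cosθ ⇒ ẍ = −rω² cosθ (ω constant).
|a| = rω²|cosθ| = 0.0164·(36.55)²·|cos 143.3°| = 17.563 m/s².

17.6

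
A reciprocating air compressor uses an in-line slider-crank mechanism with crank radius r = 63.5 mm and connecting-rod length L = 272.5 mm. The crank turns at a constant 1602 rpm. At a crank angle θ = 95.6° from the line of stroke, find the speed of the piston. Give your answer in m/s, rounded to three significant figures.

10.4

ω = 2π·1602/60 = 167.8 rad/s
For an in-line slider-crank, x = r cosθ + √(L² − r² sin²θ), so v = −rω sinθ·[1 + r cosθ/√(L² − r² sin²θ)].
With r = 0.0635 m, L = 0.2725 m, θ = 95.6°: √(L² − r² sin²θ) = 0.26507 m.
v = −0.0635·167.8·0.99523·[1 + 0.0635·-0.09758/0.26507] = -10.354 m/s.
|v| = 10.354 m/s.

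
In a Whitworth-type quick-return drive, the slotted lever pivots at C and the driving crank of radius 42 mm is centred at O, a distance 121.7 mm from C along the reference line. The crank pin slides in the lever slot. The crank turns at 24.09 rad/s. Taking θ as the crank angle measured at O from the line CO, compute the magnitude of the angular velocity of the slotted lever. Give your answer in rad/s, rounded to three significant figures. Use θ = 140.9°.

6.14

ω = 24.09 rad/s
Crank pin A relative to C: A = (d + r cosθ, r sinθ); lever angle φ = atan2(r sinθ, d + r cosθ).
Differentiating tanφ: φ̇ = rω(d cosθ + r)/(d² + r² + 2dr cosθ).
d² + r² + 2dr cosθ = |CA|² = 0.00864152 m²;  d cosθ + r = -0.052445 m.
|ω_lever| = |0.042·24.09·-0.052445| / 0.00864152 = 6.1404 rad/s.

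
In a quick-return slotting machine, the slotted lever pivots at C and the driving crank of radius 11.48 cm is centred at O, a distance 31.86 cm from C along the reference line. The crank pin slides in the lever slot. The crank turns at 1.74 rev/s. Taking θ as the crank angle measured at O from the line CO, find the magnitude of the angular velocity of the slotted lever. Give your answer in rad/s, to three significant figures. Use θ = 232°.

ω = 10.93 rad/s (from 1.74 rev/s).
Crank pin A relative to C: A = (d + r cosθ, r sinθ); lever angle φ = atan2(r sinθ, d + r cosθ).
Differentiating tanφ: φ̇ = rω(d cosθ + r)/(d² + r² + 2dr cosθ).
d² + r² + 2dr cosθ = |CA|² = 0.069649 m²;  d cosθ + r = -0.08135 m.
|ω_lever| = |0.1148·10.93·-0.08135| / 0.069649 = 1.4659 rad/s.

1.47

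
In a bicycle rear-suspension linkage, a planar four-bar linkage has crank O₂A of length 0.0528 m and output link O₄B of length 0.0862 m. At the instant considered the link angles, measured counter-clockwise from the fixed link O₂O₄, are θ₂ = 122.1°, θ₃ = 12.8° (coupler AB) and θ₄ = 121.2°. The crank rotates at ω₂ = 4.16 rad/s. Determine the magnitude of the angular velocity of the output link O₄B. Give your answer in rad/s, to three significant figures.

2.53

ω₂ = 4.16 rad/s
Differentiating the loop-closure r₂e^{iθ₂}+r₃e^{iθ₃}=r₁+r₄e^{iθ₄} gives r₂ω₂e^{iθ₂}+r₃ω₃e^{iθ₃}=r₄ω₄e^{iθ₄}.
Eliminating the other unknown: ω₄ = r₂ω₂ sin(θ₂−θ₃) / [r₄ sin(θ₄−θ₃)].
Numerator sine = +0.94380; denominator sine = +0.94888.
Result = 0.0528·4.16·(+0.94380) / (0.0862·(+0.94888)) = +2.5345 rad/s; magnitude 2.5345 rad/s.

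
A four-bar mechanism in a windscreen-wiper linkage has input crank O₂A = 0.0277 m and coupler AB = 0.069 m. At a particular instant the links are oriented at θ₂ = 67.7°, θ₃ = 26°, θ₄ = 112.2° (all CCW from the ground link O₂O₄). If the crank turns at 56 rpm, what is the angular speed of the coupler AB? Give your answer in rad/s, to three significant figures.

1.65

ω₂ = 5.864 rad/s (from 56 rpm).
Differentiating the loop-closure r₂e^{iθ₂}+r₃e^{iθ₃}=r₁+r₄e^{iθ₄} gives r₂ω₂e^{iθ₂}+r₃ω₃e^{iθ₃}=r₄ω₄e^{iθ₄}.
Eliminating the other unknown: ω₃ = r₂ω₂ sin(θ₄−θ₂) / [r₃ sin(θ₃−θ₄)].
Numerator sine = +0.70091; denominator sine = -0.99780.
Result = 0.0277·5.864·(+0.70091) / (0.069·(-0.99780)) = -1.6537 rad/s; magnitude 1.6537 rad/s.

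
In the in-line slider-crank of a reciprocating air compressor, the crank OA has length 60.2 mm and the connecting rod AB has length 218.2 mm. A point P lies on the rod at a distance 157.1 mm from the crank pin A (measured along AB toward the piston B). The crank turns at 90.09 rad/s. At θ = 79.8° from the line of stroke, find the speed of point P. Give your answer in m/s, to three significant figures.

ω = 90.09 rad/s.  Crank-pin speed |V_A| = rω = 5.4234 m/s, perpendicular to OA.
Rod angle: sinφ = −(r/L) sinθ ⇒ φ = -15.756°; ω_rod = −rω cosθ/√(L²−r²sin²θ) = -4.5733 rad/s.
V_P = V_A + ω_rod × AP, with AP = 0.1571 m along the rod.
Components: V_Px = −rω sinθ − a·ω_rod·sinφ = -5.5328 m/s;  V_Py = rω cosθ + a·ω_rod·cosφ = +0.26893 m/s.
|V_P| = √(V_Px² + V_Py²) = 5.5393 m/s.

5.54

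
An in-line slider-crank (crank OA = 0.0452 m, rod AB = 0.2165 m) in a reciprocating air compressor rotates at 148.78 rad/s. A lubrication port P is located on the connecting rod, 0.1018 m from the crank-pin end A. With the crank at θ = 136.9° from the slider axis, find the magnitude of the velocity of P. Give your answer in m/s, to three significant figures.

4.99

ω = 148.8 rad/s.  Crank-pin speed |V_A| = rω = 6.7249 m/s, perpendicular to OA.
Rod angle: sinφ = −(r/L) sinθ ⇒ φ = -8.201°; ω_rod = −rω cosθ/√(L²−r²sin²θ) = +22.914 rad/s.
V_P = V_A + ω_rod × AP, with AP = 0.1018 m along the rod.
Components: V_Px = −rω sinθ − a·ω_rod·sinφ = -4.2622 m/s;  V_Py = rω cosθ + a·ω_rod·cosφ = -2.6014 m/s.
|V_P| = √(V_Px² + V_Py²) = 4.9933 m/s.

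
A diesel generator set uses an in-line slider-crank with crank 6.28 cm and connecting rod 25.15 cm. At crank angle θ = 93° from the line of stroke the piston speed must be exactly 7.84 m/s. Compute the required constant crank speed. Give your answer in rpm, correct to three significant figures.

1210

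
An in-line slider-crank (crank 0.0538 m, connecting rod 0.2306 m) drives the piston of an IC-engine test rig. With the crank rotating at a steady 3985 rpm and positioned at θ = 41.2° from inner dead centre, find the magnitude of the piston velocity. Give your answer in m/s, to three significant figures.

17.4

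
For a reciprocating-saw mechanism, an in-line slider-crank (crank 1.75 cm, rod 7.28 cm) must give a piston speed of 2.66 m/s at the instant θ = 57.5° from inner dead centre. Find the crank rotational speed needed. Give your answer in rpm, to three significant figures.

1520

For an in-line slider-crank, |v_piston| = rω|sinθ|·[1 + r cosθ/√(L² − r² sin²θ)].
With r = 0.0175 m, L = 0.0728 m, θ = 57.5°: the bracketed kinematic factor |dx/dθ| = 0.016706 m.
ω = v/|dx/dθ| = 2.66/0.016706 = 159.22 rad/s.
N = 60ω/(2π) = 1520.5 rpm.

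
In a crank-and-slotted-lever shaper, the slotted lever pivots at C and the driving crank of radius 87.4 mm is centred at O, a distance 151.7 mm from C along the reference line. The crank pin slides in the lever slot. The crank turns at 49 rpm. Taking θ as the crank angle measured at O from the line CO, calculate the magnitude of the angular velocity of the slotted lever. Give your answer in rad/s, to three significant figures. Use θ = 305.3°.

ω = 5.131 rad/s (from 49 rpm).
Crank pin A relative to C: A = (d + r cosθ, r sinθ); lever angle φ = atan2(r sinθ, d + r cosθ).
Differentiating tanφ: φ̇ = rω(d cosθ + r)/(d² + r² + 2dr cosθ).
d² + r² + 2dr cosθ = |CA|² = 0.0459748 m²;  d cosθ + r = +0.17506 m.
|ω_lever| = |0.0874·5.131·+0.17506| / 0.0459748 = 1.7077 rad/s.

1.71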